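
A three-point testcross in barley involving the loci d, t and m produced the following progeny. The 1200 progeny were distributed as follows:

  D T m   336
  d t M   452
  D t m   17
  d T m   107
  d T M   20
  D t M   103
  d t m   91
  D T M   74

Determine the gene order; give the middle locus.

The two most frequent reciprocal classes, D T m and d t M, are the parental types, so the F1 was D T m / d t M.
The two rarest classes, D t m and d T M, are the double crossovers. Comparing them with the parentals, only the t allele has switched, so t is the middle locus and the order is m – t – d.

t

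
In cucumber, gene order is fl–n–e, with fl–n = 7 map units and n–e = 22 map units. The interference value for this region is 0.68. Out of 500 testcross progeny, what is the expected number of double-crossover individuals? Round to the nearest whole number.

2

Map distances give recombination frequencies of 0.070 and 0.220 for the two intervals.
With interference 0.68 (so coincidence = 0.32), expected double-crossover frequency = 0.070 × 0.220 × 0.32 = 0.00493.
Expected number = 0.00493 × 500 = 2.46 ≈ 2.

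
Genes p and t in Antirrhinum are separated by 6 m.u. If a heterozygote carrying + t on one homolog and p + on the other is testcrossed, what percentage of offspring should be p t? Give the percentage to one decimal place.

3.0%

A map distance of 6 m.u. corresponds to a recombination frequency of 0.060.
The F1 is + t / p +, so p t is a recombinant gamete class with expected frequency r/2 = 0.060/2 = 0.0300.
That is 0.0300 = 3.0% of the progeny.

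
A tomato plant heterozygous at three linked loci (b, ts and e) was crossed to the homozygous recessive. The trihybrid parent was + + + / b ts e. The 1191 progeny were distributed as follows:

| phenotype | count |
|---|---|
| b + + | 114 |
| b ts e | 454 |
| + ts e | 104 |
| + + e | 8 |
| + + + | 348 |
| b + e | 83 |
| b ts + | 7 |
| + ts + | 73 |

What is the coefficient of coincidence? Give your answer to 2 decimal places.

0.45

The two rarest classes, + + e and b ts +, are the double crossovers. Comparing them with the parentals, only the e allele has switched, so e is the middle locus and the order is ts – e – b.
ts–e: (156 + 15)/1191 = 0.1436; e–b: (218 + 15)/1191 = 0.1956.
Expected DCO frequency = 0.1436 × 0.1956 ≈ 0.02809; observed = 15/1191 ≈ 0.01259.
Coefficient of coincidence = 0.01259/0.02809 ≈ 0.45.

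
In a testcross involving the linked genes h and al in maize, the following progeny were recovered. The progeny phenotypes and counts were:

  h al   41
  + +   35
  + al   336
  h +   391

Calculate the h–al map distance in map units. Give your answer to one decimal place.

9.5 map units

The two most frequent classes, + al (336) and h + (391), are the parental types, so the F1 was + al / h +.
The recombinant classes are + + and h al: 35 + 41 = 76.
Recombination frequency = 76/803 = 0.0946 ≈ 9.5%, i.e. 9.5 map units.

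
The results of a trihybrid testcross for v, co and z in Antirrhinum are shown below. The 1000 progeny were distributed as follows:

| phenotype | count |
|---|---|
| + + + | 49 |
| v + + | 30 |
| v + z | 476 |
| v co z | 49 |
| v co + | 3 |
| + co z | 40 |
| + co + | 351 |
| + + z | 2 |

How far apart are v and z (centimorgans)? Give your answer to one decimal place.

7.5 centimorgans

The two most frequent reciprocal classes, v + z and + co +, are the parental types, so the F1 was v + z / + co +.
The two rarest classes, + + z and v co +, are the double crossovers. Comparing them with the parentals, only the v allele has switched, so v is the middle locus and the order is co – v – z.
Crossovers in the v–z interval produce the single-crossover classes v + + and + co z (30 + 40 = 70) plus the double crossovers (5).
RF(v–z) = (70 + 5) / 1000 = 75/1000 = 0.0750 → 7.5 centimorgans.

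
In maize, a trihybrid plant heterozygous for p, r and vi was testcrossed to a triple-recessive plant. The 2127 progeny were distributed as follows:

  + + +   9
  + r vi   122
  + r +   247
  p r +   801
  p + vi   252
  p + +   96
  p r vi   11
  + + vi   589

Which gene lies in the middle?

vi

The two most frequent reciprocal classes, p r + and + + vi, are the parental types, so the F1 was p r + / + + vi.
The two rarest classes, p r vi and + + +, are the double crossovers. Comparing them with the parentals, only the vi allele has switched, so vi is the middle locus and the order is r – vi – p.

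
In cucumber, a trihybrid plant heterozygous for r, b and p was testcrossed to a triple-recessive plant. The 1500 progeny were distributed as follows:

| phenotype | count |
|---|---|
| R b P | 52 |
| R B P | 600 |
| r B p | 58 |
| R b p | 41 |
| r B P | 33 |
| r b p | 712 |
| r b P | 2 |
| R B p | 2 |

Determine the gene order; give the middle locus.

p

The two most frequent reciprocal classes, r b p and R B P, are the parental types, so the F1 was r b p / R B P.
The two rarest classes, r b P and R B p, are the double crossovers. Comparing them with the parentals, only the p allele has switched, so p is the middle locus and the order is r – p – b.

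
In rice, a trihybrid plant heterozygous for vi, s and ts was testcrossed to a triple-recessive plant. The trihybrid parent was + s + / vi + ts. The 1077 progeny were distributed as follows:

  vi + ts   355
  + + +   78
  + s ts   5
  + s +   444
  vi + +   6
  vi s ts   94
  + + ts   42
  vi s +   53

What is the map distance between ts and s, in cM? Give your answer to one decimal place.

The two rarest classes, + s ts and vi + +, are the double crossovers. Comparing them with the parentals, only the ts allele has switched, so ts is the middle locus and the order is s – ts – vi.
Crossovers in the s–ts interval produce the single-crossover classes + + + and vi s ts (78 + 94 = 172) plus the double crossovers (11).
RF(s–ts) = (172 + 11) / 1077 = 183/1077 = 0.1699 → 17.0 cM.

17.0 cM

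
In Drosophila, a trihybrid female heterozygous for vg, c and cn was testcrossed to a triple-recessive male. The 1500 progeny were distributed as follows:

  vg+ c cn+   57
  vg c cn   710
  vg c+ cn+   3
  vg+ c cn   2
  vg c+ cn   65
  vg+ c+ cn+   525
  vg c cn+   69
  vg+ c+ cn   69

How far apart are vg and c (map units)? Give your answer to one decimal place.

8.5 map units

The two most frequent reciprocal classes, vg c cn and vg+ c+ cn+, are the parental types, so the F1 was vg c cn / vg+ c+ cn+.
The two rarest classes, vg+ c cn and vg c+ cn+, are the double crossovers. Comparing them with the parentals, only the vg allele has switched, so vg is the middle locus and the order is c – vg – cn.
Crossovers in the c–vg interval produce the single-crossover classes vg c+ cn and vg+ c cn+ (65 + 57 = 122) plus the double crossovers (5).
RF(c–vg) = (122 + 5) / 1500 = 127/1500 = 0.0847 → 8.5 map units.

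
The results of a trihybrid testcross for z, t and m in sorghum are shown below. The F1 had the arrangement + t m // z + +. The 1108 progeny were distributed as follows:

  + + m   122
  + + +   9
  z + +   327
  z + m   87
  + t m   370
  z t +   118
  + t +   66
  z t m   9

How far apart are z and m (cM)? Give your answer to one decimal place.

The two rarest classes, z t m and + + +, are the double crossovers. Comparing them with the parentals, only the z allele has switched, so z is the middle locus and the order is t – z – m.
Crossovers in the z–m interval produce the single-crossover classes + t + and z + m (66 + 87 = 153) plus the double crossovers (18).
RF(z–m) = (153 + 18) / 1108 = 171/1108 = 0.1543 → 15.4 cM.

15.4 cM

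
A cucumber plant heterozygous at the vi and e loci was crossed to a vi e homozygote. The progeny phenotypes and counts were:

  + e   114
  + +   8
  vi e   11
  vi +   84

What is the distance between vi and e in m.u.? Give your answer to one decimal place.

The two most frequent classes, + e (114) and vi + (84), are the parental types, so the F1 was + e / vi +.
The recombinant classes are + + and vi e: 8 + 11 = 19.
Recombination frequency = 19/217 = 0.0876 ≈ 8.8%, i.e. 8.8 m.u.

8.8 m.u.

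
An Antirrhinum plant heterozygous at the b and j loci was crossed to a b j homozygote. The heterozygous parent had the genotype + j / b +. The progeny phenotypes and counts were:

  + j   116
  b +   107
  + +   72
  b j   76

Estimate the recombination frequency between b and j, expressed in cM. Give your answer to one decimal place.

39.9 cM

The recombinant classes are + + and b j: 72 + 76 = 148.
Recombination frequency = 148/371 = 0.3989 ≈ 39.9%, i.e. 39.9 cM.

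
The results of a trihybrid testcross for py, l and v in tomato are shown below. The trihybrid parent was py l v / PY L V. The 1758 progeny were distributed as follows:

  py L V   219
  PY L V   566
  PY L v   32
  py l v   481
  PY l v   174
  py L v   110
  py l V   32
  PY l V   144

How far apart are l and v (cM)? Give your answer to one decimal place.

The two rarest classes, py l V and PY L v, are the double crossovers. Comparing them with the parentals, only the v allele has switched, so v is the middle locus and the order is py – v – l.
Crossovers in the v–l interval produce the single-crossover classes py L v and PY l V (110 + 144 = 254) plus the double crossovers (64).
RF(v–l) = (254 + 64) / 1758 = 318/1758 = 0.1809 → 18.1 cM.

18.1 cM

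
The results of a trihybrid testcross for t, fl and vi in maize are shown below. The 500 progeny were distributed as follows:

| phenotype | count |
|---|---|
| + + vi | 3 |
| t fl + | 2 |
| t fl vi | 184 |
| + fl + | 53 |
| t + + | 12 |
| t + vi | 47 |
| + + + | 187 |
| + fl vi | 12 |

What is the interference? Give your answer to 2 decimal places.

0.18

The two most frequent reciprocal classes, t fl vi and + + +, are the parental types, so the F1 was t fl vi / + + +.
The two rarest classes, t fl + and + + vi, are the double crossovers. Comparing them with the parentals, only the vi allele has switched, so vi is the middle locus and the order is fl – vi – t.
fl–vi: (100 + 5)/500 = 0.2100; vi–t: (24 + 5)/500 = 0.0580.
Expected DCO frequency = 0.2100 × 0.0580 ≈ 0.01218; observed = 5/500 ≈ 0.01000.
Coefficient of coincidence = 0.01000/0.01218 ≈ 0.82; interference = 1 − 0.82 = 0.18.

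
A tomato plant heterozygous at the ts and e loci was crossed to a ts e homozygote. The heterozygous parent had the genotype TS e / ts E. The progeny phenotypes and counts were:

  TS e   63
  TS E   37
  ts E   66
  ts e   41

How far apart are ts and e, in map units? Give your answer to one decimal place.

The recombinant classes are TS E and ts e: 37 + 41 = 78.
Recombination frequency = 78/207 = 0.3768 ≈ 37.7%, i.e. 37.7 map units.

37.7 map units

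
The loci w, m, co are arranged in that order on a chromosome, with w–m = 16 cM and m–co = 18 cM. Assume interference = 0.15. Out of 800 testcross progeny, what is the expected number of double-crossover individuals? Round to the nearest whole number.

Map distances give recombination frequencies of 0.160 and 0.180 for the two intervals.
With interference 0.15 (so coincidence = 0.85), expected double-crossover frequency = 0.160 × 0.180 × 0.85 = 0.02448.
Expected number = 0.02448 × 800 = 19.58 ≈ 20.

20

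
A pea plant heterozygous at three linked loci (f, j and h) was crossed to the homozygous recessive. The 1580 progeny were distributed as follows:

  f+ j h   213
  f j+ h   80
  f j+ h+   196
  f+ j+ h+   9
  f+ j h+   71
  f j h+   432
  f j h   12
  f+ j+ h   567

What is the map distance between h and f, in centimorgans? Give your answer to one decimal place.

10.9 centimorgans

The two most frequent reciprocal classes, f+ j+ h and f j h+, are the parental types, so the F1 was f+ j+ h / f j h+.
The two rarest classes, f+ j+ h+ and f j h, are the double crossovers. Comparing them with the parentals, only the h allele has switched, so h is the middle locus and the order is f – h – j.
Crossovers in the f–h interval produce the single-crossover classes f j+ h and f+ j h+ (80 + 71 = 151) plus the double crossovers (21).
RF(f–h) = (151 + 21) / 1580 = 172/1580 = 0.1089 → 10.9 centimorgans.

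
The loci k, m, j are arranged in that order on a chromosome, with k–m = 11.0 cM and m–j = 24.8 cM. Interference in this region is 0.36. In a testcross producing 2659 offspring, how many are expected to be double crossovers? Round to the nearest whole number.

Map distances give recombination frequencies of 0.110 and 0.248 for the two intervals.
With interference 0.36 (so coincidence = 0.64), expected double-crossover frequency = 0.110 × 0.248 × 0.64 = 0.01746.
Expected number = 0.01746 × 2659 = 46.42 ≈ 46.

46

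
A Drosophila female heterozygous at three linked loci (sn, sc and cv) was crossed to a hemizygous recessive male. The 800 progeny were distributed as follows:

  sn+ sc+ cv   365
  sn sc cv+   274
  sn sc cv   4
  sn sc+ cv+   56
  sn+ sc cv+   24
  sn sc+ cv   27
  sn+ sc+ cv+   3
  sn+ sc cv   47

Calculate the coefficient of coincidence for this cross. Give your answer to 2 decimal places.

The two most frequent reciprocal classes, sn sc cv+ and sn+ sc+ cv, are the parental types, so the F1 was sn sc cv+ / sn+ sc+ cv.
The two rarest classes, sn sc cv and sn+ sc+ cv+, are the double crossovers. Comparing them with the parentals, only the cv allele has switched, so cv is the middle locus and the order is sc – cv – sn.
sc–cv: (103 + 7)/800 = 0.1375; cv–sn: (51 + 7)/800 = 0.0725.
Expected DCO frequency = 0.1375 × 0.0725 ≈ 0.00997; observed = 7/800 ≈ 0.00875.
Coefficient of coincidence = 0.00875/0.00997 ≈ 0.88.

0.88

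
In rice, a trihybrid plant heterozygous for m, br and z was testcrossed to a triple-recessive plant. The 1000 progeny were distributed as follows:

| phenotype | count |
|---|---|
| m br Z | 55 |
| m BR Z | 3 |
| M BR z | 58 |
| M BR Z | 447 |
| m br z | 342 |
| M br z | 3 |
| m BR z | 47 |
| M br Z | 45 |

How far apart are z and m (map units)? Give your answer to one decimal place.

11.9 map units

The two most frequent reciprocal classes, M BR Z and m br z, are the parental types, so the F1 was M BR Z / m br z.
The two rarest classes, m BR Z and M br z, are the double crossovers. Comparing them with the parentals, only the m allele has switched, so m is the middle locus and the order is br – m – z.
Crossovers in the m–z interval produce the single-crossover classes M BR z and m br Z (58 + 55 = 113) plus the double crossovers (6).
RF(m–z) = (113 + 6) / 1000 = 119/1000 = 0.1190 → 11.9 map units.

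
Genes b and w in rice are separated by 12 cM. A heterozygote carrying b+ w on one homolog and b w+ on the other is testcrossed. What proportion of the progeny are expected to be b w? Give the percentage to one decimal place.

6.0%

A map distance of 12 cM corresponds to a recombination frequency of 0.120.
The F1 is b+ w / b w+, so b w is a recombinant gamete class with expected frequency r/2 = 0.120/2 = 0.0600.
That is 0.0600 = 6.0% of the progeny.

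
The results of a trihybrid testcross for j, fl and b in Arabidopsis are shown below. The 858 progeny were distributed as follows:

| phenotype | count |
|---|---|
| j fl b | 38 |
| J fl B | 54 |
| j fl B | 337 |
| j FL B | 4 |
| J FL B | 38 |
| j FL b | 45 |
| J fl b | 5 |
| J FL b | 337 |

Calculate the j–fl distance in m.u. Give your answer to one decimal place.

12.6 m.u.

The two most frequent reciprocal classes, j fl B and J FL b, are the parental types, so the F1 was j fl B / J FL b.
The two rarest classes, j FL B and J fl b, are the double crossovers. Comparing them with the parentals, only the fl allele has switched, so fl is the middle locus and the order is j – fl – b.
Crossovers in the j–fl interval produce the single-crossover classes J fl B and j FL b (54 + 45 = 99) plus the double crossovers (9).
RF(j–fl) = (99 + 9) / 858 = 108/858 = 0.1259 → 12.6 m.u.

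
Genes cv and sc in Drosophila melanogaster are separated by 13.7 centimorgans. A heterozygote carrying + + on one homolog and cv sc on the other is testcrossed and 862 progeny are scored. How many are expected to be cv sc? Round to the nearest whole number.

372

A map distance of 13.7 centimorgans corresponds to a recombination frequency of 0.137.
The F1 is + + / cv sc, so cv sc is a parental gamete class with expected frequency (1 − r)/2 = 0.863/2 = 0.4315.
Expected number = 0.4315 × 862 = 371.95 ≈ 372.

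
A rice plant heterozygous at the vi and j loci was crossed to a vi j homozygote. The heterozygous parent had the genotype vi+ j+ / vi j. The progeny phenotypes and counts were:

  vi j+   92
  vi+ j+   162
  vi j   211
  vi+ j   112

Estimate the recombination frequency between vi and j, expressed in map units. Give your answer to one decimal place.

35.4 map units

The recombinant classes are vi+ j and vi j+: 112 + 92 = 204.
Recombination frequency = 204/577 = 0.3536 ≈ 35.4%, i.e. 35.4 map units.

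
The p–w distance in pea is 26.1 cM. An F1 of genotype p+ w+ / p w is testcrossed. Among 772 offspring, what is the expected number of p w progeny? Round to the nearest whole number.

285

A map distance of 26.1 cM corresponds to a recombination frequency of 0.261.
The F1 is p+ w+ / p w, so p w is a parental gamete class with expected frequency (1 − r)/2 = 0.739/2 = 0.3695.
Expected number = 0.3695 × 772 = 285.25 ≈ 285.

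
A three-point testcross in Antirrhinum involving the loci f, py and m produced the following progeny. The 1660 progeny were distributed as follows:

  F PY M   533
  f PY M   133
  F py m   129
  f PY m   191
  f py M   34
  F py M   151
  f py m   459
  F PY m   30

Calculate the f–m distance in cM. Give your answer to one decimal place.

The two most frequent reciprocal classes, f py m and F PY M, are the parental types, so the F1 was f py m / F PY M.
The two rarest classes, f py M and F PY m, are the double crossovers. Comparing them with the parentals, only the m allele has switched, so m is the middle locus and the order is f – m – py.
Crossovers in the f–m interval produce the single-crossover classes F py m and f PY M (129 + 133 = 262) plus the double crossovers (64).
RF(f–m) = (262 + 64) / 1660 = 326/1660 = 0.1964 → 19.6 cM.

19.6 cM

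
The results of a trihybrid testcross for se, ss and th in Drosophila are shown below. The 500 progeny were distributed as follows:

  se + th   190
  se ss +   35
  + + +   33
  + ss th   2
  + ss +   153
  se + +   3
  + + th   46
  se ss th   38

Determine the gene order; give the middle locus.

th

The two most frequent reciprocal classes, se + th and + ss +, are the parental types, so the F1 was se + th / + ss +.
The two rarest classes, se + + and + ss th, are the double crossovers. Comparing them with the parentals, only the th allele has switched, so th is the middle locus and the order is ss – th – se.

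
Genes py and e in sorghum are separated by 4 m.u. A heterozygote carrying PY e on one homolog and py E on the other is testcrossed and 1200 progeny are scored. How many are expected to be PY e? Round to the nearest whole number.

576

A map distance of 4 m.u. corresponds to a recombination frequency of 0.040.
The F1 is PY e / py E, so PY e is a parental gamete class with expected frequency (1 − r)/2 = 0.960/2 = 0.4800.
Expected number = 0.4800 × 1200 = 576.00 ≈ 576.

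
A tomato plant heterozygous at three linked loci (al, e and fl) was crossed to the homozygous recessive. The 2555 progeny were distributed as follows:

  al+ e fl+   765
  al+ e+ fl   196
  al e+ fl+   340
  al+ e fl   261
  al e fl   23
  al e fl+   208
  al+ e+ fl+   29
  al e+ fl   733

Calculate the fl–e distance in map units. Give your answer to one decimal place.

25.6 map units

The two most frequent reciprocal classes, al+ e fl+ and al e+ fl, are the parental types, so the F1 was al+ e fl+ / al e+ fl.
The two rarest classes, al+ e+ fl+ and al e fl, are the double crossovers. Comparing them with the parentals, only the e allele has switched, so e is the middle locus and the order is al – e – fl.
Crossovers in the e–fl interval produce the single-crossover classes al+ e fl and al e+ fl+ (261 + 340 = 601) plus the double crossovers (52).
RF(e–fl) = (601 + 52) / 2555 = 653/2555 = 0.2556 → 25.6 map units.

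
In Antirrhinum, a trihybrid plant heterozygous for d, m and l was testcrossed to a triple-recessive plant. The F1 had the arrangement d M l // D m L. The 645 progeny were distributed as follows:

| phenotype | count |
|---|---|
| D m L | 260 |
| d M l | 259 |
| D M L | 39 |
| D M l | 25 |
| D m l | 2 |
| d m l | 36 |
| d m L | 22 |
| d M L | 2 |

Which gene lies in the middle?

The two rarest classes, d M L and D m l, are the double crossovers. Comparing them with the parentals, only the l allele has switched, so l is the middle locus and the order is d – l – m.

l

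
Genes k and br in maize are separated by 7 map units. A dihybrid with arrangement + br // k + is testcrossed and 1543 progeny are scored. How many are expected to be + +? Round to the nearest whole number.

54

A map distance of 7 map units corresponds to a recombination frequency of 0.070.
The F1 is + br / k +, so + + is a recombinant gamete class with expected frequency r/2 = 0.070/2 = 0.0350.
Expected number = 0.0350 × 1543 = 54.01 ≈ 54.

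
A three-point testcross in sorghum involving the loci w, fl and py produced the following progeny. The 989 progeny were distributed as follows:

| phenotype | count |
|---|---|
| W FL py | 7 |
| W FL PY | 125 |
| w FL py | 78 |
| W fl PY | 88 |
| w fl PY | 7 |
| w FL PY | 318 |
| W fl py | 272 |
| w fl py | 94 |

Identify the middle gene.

The two most frequent reciprocal classes, w FL PY and W fl py, are the parental types, so the F1 was w FL PY / W fl py.
The two rarest classes, w fl PY and W FL py, are the double crossovers. Comparing them with the parentals, only the fl allele has switched, so fl is the middle locus and the order is py – fl – w.

fl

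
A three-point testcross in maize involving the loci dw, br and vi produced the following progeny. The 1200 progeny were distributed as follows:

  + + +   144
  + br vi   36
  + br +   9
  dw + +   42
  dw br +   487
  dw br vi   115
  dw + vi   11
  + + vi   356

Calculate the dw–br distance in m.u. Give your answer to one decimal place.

The two most frequent reciprocal classes, dw br + and + + vi, are the parental types, so the F1 was dw br + / + + vi.
The two rarest classes, + br + and dw + vi, are the double crossovers. Comparing them with the parentals, only the dw allele has switched, so dw is the middle locus and the order is vi – dw – br.
Crossovers in the dw–br interval produce the single-crossover classes dw + + and + br vi (42 + 36 = 78) plus the double crossovers (20).
RF(dw–br) = (78 + 20) / 1200 = 98/1200 = 0.0817 → 8.2 m.u.

8.2 m.u.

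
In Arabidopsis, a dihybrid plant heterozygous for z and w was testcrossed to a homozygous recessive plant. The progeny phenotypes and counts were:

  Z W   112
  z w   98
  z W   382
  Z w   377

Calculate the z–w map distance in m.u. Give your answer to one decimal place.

21.7 m.u.

The two most frequent classes, Z w (377) and z W (382), are the parental types, so the F1 was Z w / z W.
The recombinant classes are Z W and z w: 112 + 98 = 210.
Recombination frequency = 210/969 = 0.2167 ≈ 21.7%, i.e. 21.7 m.u.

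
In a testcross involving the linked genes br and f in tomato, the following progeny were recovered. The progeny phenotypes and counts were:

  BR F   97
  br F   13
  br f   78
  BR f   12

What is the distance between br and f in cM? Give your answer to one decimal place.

The two most frequent classes, BR F (97) and br f (78), are the parental types, so the F1 was BR F / br f.
The recombinant classes are BR f and br F: 12 + 13 = 25.
Recombination frequency = 25/200 = 0.1250 ≈ 12.5%, i.e. 12.5 cM.

12.5 cM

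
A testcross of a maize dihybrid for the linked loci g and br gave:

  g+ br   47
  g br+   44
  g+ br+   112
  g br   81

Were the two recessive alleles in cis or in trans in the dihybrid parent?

The two most frequent classes are g+ br+ (112) and g br (81); these are the parental (non-recombinant) types.
So the F1 carried g+ br+ on one chromosome and g br on the other — the recessive alleles are on the same chromosome (cis / coupling).

cis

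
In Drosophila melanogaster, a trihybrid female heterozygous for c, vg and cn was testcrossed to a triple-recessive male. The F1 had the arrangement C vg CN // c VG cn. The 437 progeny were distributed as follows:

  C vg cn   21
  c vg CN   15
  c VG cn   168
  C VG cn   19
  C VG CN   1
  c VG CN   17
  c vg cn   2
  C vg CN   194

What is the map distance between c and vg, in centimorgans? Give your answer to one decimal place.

The two rarest classes, C VG CN and c vg cn, are the double crossovers. Comparing them with the parentals, only the vg allele has switched, so vg is the middle locus and the order is c – vg – cn.
Crossovers in the c–vg interval produce the single-crossover classes c vg CN and C VG cn (15 + 19 = 34) plus the double crossovers (3).
RF(c–vg) = (34 + 3) / 437 = 37/437 = 0.0847 → 8.5 centimorgans.

8.5 centimorgans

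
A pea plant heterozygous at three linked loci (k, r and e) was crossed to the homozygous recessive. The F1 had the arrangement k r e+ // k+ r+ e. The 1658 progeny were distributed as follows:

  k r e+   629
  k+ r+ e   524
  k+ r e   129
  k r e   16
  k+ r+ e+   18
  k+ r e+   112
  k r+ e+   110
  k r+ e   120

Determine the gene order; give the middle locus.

e

The two rarest classes, k r e and k+ r+ e+, are the double crossovers. Comparing them with the parentals, only the e allele has switched, so e is the middle locus and the order is k – e – r.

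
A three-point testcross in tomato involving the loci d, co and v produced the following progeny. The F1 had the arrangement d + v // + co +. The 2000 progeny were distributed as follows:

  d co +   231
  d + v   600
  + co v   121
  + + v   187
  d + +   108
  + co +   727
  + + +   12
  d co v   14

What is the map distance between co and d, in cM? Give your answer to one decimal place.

22.2 cM

The two rarest classes, d co v and + + +, are the double crossovers. Comparing them with the parentals, only the co allele has switched, so co is the middle locus and the order is v – co – d.
Crossovers in the co–d interval produce the single-crossover classes + + v and d co + (187 + 231 = 418) plus the double crossovers (26).
RF(co–d) = (418 + 26) / 2000 = 444/2000 = 0.2220 → 22.2 cM.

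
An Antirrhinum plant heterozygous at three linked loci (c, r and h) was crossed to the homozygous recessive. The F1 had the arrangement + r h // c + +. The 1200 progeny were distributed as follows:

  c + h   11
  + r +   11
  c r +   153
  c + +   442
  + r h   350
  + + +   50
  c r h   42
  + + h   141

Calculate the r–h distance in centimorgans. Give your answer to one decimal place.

26.3 centimorgans

The two rarest classes, + r + and c + h, are the double crossovers. Comparing them with the parentals, only the h allele has switched, so h is the middle locus and the order is r – h – c.
Crossovers in the r–h interval produce the single-crossover classes + + h and c r + (141 + 153 = 294) plus the double crossovers (22).
RF(r–h) = (294 + 22) / 1200 = 316/1200 = 0.2633 → 26.3 centimorgans.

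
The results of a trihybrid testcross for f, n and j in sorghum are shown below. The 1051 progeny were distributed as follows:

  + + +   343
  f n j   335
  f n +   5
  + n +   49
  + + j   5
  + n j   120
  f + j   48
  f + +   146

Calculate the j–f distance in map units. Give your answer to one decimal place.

26.3 map units

The two most frequent reciprocal classes, + + + and f n j, are the parental types, so the F1 was + + + / f n j.
The two rarest classes, + + j and f n +, are the double crossovers. Comparing them with the parentals, only the j allele has switched, so j is the middle locus and the order is f – j – n.
Crossovers in the f–j interval produce the single-crossover classes f + + and + n j (146 + 120 = 266) plus the double crossovers (10).
RF(f–j) = (266 + 10) / 1051 = 276/1051 = 0.2626 → 26.3 map units.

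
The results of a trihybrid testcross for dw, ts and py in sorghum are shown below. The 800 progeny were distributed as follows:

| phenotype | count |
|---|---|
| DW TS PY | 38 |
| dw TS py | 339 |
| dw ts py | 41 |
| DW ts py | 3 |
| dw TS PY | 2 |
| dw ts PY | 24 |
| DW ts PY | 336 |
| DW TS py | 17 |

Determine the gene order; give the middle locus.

The two most frequent reciprocal classes, dw TS py and DW ts PY, are the parental types, so the F1 was dw TS py / DW ts PY.
The two rarest classes, dw TS PY and DW ts py, are the double crossovers. Comparing them with the parentals, only the py allele has switched, so py is the middle locus and the order is ts – py – dw.

py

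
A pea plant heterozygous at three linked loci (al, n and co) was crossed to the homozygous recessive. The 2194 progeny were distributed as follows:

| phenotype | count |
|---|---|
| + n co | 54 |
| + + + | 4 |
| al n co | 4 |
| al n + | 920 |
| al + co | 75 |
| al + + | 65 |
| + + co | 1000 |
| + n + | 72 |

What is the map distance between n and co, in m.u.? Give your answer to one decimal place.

5.8 m.u.

The two most frequent reciprocal classes, al n + and + + co, are the parental types, so the F1 was al n + / + + co.
The two rarest classes, al n co and + + +, are the double crossovers. Comparing them with the parentals, only the co allele has switched, so co is the middle locus and the order is al – co – n.
Crossovers in the co–n interval produce the single-crossover classes al + + and + n co (65 + 54 = 119) plus the double crossovers (8).
RF(co–n) = (119 + 8) / 2194 = 127/2194 = 0.0579 → 5.8 m.u.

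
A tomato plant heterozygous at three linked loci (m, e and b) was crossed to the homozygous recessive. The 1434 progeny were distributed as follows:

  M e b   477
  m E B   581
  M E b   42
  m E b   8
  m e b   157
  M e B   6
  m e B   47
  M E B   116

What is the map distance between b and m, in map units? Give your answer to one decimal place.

20.0 map units

The two most frequent reciprocal classes, M e b and m E B, are the parental types, so the F1 was M e b / m E B.
The two rarest classes, M e B and m E b, are the double crossovers. Comparing them with the parentals, only the b allele has switched, so b is the middle locus and the order is e – b – m.
Crossovers in the b–m interval produce the single-crossover classes m e b and M E B (157 + 116 = 273) plus the double crossovers (14).
RF(b–m) = (273 + 14) / 1434 = 287/1434 = 0.2001 → 20.0 map units.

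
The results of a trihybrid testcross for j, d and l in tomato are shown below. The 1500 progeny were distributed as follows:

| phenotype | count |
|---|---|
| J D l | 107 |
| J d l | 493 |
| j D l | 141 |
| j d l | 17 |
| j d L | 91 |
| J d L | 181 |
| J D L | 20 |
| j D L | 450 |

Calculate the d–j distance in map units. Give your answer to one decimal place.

The two most frequent reciprocal classes, J d l and j D L, are the parental types, so the F1 was J d l / j D L.
The two rarest classes, j d l and J D L, are the double crossovers. Comparing them with the parentals, only the j allele has switched, so j is the middle locus and the order is d – j – l.
Crossovers in the d–j interval produce the single-crossover classes J D l and j d L (107 + 91 = 198) plus the double crossovers (37).
RF(d–j) = (198 + 37) / 1500 = 235/1500 = 0.1567 → 15.7 map units.

15.7 map units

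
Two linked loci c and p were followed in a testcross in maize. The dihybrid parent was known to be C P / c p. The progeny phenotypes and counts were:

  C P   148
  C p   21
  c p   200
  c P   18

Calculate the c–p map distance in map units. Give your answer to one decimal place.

The recombinant classes are C p and c P: 21 + 18 = 39.
Recombination frequency = 39/387 = 0.1008 ≈ 10.1%, i.e. 10.1 map units.

10.1 map units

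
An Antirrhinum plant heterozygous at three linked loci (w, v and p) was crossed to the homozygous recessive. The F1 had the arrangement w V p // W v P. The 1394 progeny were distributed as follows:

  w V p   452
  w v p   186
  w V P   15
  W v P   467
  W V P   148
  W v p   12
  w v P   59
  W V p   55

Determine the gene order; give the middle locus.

p

The two rarest classes, w V P and W v p, are the double crossovers. Comparing them with the parentals, only the p allele has switched, so p is the middle locus and the order is v – p – w.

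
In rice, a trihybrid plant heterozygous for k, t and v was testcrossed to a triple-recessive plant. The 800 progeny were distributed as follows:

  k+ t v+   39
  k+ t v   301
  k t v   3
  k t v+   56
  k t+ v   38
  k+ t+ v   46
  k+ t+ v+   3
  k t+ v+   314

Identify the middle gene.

k

The two most frequent reciprocal classes, k+ t v and k t+ v+, are the parental types, so the F1 was k+ t v / k t+ v+.
The two rarest classes, k t v and k+ t+ v+, are the double crossovers. Comparing them with the parentals, only the k allele has switched, so k is the middle locus and the order is v – k – t.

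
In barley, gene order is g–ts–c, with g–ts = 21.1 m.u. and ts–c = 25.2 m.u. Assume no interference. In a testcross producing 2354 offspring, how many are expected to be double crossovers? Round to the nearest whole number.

Map distances give recombination frequencies of 0.211 and 0.252 for the two intervals.
With no interference, expected double-crossover frequency = 0.211 × 0.252 = 0.05317.
Expected number = 0.05317 × 2354 = 125.17 ≈ 125.

125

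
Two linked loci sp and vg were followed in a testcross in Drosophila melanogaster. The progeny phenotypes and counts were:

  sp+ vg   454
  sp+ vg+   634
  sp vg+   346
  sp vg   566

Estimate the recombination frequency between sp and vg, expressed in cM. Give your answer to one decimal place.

40.0 cM

The two most frequent classes, sp+ vg+ (634) and sp vg (566), are the parental types, so the F1 was sp+ vg+ / sp vg.
The recombinant classes are sp+ vg and sp vg+: 454 + 346 = 800.
Recombination frequency = 800/2000 = 0.4000 ≈ 40.0%, i.e. 40.0 cM.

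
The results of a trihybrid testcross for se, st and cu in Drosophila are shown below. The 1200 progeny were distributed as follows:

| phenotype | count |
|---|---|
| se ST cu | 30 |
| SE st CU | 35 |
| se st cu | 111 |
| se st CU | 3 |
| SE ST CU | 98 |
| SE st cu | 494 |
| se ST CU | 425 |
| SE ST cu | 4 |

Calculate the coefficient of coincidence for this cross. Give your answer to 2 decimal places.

0.54

The two most frequent reciprocal classes, SE st cu and se ST CU, are the parental types, so the F1 was SE st cu / se ST CU.
The two rarest classes, SE ST cu and se st CU, are the double crossovers. Comparing them with the parentals, only the st allele has switched, so st is the middle locus and the order is cu – st – se.
cu–st: (65 + 7)/1200 = 0.0600; st–se: (209 + 7)/1200 = 0.1800.
Expected DCO frequency = 0.0600 × 0.1800 ≈ 0.01080; observed = 7/1200 ≈ 0.00583.
Coefficient of coincidence = 0.00583/0.01080 ≈ 0.54.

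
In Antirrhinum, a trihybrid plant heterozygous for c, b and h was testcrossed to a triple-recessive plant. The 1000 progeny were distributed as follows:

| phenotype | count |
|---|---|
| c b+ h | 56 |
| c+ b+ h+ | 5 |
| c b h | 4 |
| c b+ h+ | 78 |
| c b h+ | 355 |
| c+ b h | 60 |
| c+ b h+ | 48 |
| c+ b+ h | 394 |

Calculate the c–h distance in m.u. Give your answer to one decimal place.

The two most frequent reciprocal classes, c b h+ and c+ b+ h, are the parental types, so the F1 was c b h+ / c+ b+ h.
The two rarest classes, c b h and c+ b+ h+, are the double crossovers. Comparing them with the parentals, only the h allele has switched, so h is the middle locus and the order is c – h – b.
Crossovers in the c–h interval produce the single-crossover classes c+ b h+ and c b+ h (48 + 56 = 104) plus the double crossovers (9).
RF(c–h) = (104 + 9) / 1000 = 113/1000 = 0.1130 → 11.3 m.u.

11.3 m.u.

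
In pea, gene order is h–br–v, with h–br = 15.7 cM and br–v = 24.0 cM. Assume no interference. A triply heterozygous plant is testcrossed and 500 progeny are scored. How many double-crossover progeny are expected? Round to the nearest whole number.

19

Map distances give recombination frequencies of 0.157 and 0.240 for the two intervals.
With no interference, expected double-crossover frequency = 0.157 × 0.240 = 0.03768.
Expected number = 0.03768 × 500 = 18.84 ≈ 19.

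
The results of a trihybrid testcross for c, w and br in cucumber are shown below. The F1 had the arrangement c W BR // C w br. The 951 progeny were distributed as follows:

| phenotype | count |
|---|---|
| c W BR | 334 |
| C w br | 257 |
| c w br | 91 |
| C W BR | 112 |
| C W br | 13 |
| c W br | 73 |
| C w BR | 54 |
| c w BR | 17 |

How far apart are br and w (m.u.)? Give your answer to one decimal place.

The two rarest classes, c w BR and C W br, are the double crossovers. Comparing them with the parentals, only the w allele has switched, so w is the middle locus and the order is br – w – c.
Crossovers in the br–w interval produce the single-crossover classes c W br and C w BR (73 + 54 = 127) plus the double crossovers (30).
RF(br–w) = (127 + 30) / 951 = 157/951 = 0.1651 → 16.5 m.u.

16.5 m.u.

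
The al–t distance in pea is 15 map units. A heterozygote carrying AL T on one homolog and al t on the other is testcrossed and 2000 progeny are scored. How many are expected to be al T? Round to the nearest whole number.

A map distance of 15 map units corresponds to a recombination frequency of 0.150.
The F1 is AL T / al t, so al T is a recombinant gamete class with expected frequency r/2 = 0.150/2 = 0.0750.
Expected number = 0.0750 × 2000 = 150.00 ≈ 150.

150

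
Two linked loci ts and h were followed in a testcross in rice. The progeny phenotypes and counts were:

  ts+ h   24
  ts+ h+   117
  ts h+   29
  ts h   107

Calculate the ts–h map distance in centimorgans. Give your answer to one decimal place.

The two most frequent classes, ts+ h+ (117) and ts h (107), are the parental types, so the F1 was ts+ h+ / ts h.
The recombinant classes are ts+ h and ts h+: 24 + 29 = 53.
Recombination frequency = 53/277 = 0.1913 ≈ 19.1%, i.e. 19.1 centimorgans.

19.1 centimorgans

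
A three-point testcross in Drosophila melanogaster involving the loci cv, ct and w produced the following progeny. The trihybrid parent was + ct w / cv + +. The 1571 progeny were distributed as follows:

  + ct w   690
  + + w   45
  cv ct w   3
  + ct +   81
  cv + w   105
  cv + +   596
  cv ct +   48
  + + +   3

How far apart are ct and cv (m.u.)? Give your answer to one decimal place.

The two rarest classes, cv ct w and + + +, are the double crossovers. Comparing them with the parentals, only the cv allele has switched, so cv is the middle locus and the order is w – cv – ct.
Crossovers in the cv–ct interval produce the single-crossover classes + + w and cv ct + (45 + 48 = 93) plus the double crossovers (6).
RF(cv–ct) = (93 + 6) / 1571 = 99/1571 = 0.0630 → 6.3 m.u.

6.3 m.u.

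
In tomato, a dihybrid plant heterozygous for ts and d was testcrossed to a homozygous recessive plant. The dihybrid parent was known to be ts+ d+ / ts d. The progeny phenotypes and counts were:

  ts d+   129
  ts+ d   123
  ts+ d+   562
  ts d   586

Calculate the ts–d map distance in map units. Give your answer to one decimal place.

The recombinant classes are ts+ d and ts d+: 123 + 129 = 252.
Recombination frequency = 252/1400 = 0.1800 ≈ 18.0%, i.e. 18.0 map units.

18.0 map units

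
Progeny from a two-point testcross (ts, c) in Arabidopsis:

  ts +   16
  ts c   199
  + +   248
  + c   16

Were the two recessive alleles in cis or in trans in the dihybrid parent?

The two most frequent classes are + + (248) and ts c (199); these are the parental (non-recombinant) types.
So the F1 carried + + on one chromosome and ts c on the other — the recessive alleles are on the same chromosome (cis / coupling).

cis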